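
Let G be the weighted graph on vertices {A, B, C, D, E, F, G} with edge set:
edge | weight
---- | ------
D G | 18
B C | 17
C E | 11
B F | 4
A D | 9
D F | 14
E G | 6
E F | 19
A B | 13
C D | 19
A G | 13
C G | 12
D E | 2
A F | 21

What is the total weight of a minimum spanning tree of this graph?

45

Prim's algorithm from C:
Step 1: frontier [C E 11, C G 12, B C 17, C D 19] → take C E (11); add E.
Step 2: frontier [C G 12, B C 17, C D 19, D E 2, E G 6, E F 19] → take D E (2); add D.
Step 3: frontier [C G 12, B C 17, A D 9, D F 14, D G 18, E G 6, E F 19] → take E G (6); add G.
Step 4: frontier [B C 17, A D 9, D F 14, E F 19, A G 13] → take A D (9); add A.
Step 5: frontier [A B 13, A F 21, B C 17, D F 14, E F 19] → take A B (13); add B.
Step 6: frontier [A F 21, B F 4, D F 14, E F 19] → take B F (4); add F.
MST edges: C E, D E, E G, A D, A B, B F; total weight 11+2+6+9+13+4 = 45.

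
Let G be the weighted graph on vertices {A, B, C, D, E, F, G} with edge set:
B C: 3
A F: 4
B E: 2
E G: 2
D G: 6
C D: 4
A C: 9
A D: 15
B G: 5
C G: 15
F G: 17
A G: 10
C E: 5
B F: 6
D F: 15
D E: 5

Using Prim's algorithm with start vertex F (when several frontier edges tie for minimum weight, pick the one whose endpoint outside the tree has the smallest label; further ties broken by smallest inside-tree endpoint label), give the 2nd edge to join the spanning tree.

B-F

Grow the tree from F using Prim:
Step 1: cheapest edge leaving the tree is A F (4); add A.
Step 2: cheapest edge leaving the tree is B F (6); add B.
Step 3: cheapest edge leaving the tree is B E (2); add E.
Step 4: cheapest edge leaving the tree is E G (2); add G.
Step 5: cheapest edge leaving the tree is B C (3); add C.
Step 6: cheapest edge leaving the tree is C D (4); add D.
The 2nd edge added is B F.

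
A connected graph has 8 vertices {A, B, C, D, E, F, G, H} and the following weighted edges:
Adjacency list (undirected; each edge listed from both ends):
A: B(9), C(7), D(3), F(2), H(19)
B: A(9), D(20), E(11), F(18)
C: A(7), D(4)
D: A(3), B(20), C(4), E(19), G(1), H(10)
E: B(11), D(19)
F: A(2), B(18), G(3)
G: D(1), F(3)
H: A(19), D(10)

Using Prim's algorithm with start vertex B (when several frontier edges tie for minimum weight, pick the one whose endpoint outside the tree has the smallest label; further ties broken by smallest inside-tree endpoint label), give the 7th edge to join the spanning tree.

Prim's algorithm from B:
Step 1: frontier [A–B 9, B–E 11, B–F 18, B–D 20] → take A–B (9); add A.
Step 2: frontier [A–F 2, A–D 3, A–C 7, A–H 19, B–E 11, B–F 18, B–D 20] → take A–F (2); add F.
Step 3: frontier [A–D 3, A–C 7, A–H 19, B–E 11, B–D 20, F–G 3] → take A–D (3); add D.
Step 4: frontier [A–C 7, A–H 19, B–E 11, D–G 1, C–D 4, D–H 10, D–E 19, F–G 3] → take D–G (1); add G.
Step 5: frontier [A–C 7, A–H 19, B–E 11, C–D 4, D–H 10, D–E 19] → take C–D (4); add C.
Step 6: frontier [A–H 19, B–E 11, D–H 10, D–E 19] → take D–H (10); add H.
Step 7: frontier [B–E 11, D–E 19] → take B–E (11); add E.
The 7th edge added is B–E.

B-E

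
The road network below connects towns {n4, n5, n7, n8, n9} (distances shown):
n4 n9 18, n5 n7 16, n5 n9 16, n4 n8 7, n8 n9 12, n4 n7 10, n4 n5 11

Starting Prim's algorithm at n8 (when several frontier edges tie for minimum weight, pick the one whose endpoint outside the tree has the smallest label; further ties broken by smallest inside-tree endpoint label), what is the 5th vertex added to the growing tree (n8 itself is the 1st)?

Prim's algorithm from n8:
Step 1: frontier [n4 n8 7, n8 n9 12] → take n4 n8 (7); add n4.
Step 2: frontier [n4 n7 10, n4 n5 11, n4 n9 18, n8 n9 12] → take n4 n7 (10); add n7.
Step 3: frontier [n4 n5 11, n4 n9 18, n5 n7 16, n8 n9 12] → take n4 n5 (11); add n5.
Step 4: frontier [n4 n9 18, n5 n9 16, n8 n9 12] → take n8 n9 (12); add n9.
Vertex order: n8, n4, n7, n5, n9. The 5th vertex is n9.

n9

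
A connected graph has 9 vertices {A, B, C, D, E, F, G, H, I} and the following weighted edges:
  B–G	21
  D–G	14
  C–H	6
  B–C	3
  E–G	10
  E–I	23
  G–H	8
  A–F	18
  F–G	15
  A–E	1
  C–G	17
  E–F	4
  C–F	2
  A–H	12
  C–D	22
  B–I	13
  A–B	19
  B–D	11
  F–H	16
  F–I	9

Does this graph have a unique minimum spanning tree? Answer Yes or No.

Kruskal: consider edges lightest-first.
A–E (1): add — endpoints in different components.
C–F (2): add — endpoints in different components.
B–C (3): add — endpoints in different components.
E–F (4): add — endpoints in different components.
C–H (6): add — endpoints in different components.
G–H (8): add — endpoints in different components.
F–I (9): add — endpoints in different components.
E–G (10): skip — E and G already connected.
B–D (11): add — endpoints in different components.
Every non-tree edge has weight strictly greater than the heaviest edge on the tree path between its endpoints, so the MST is unique.

Yes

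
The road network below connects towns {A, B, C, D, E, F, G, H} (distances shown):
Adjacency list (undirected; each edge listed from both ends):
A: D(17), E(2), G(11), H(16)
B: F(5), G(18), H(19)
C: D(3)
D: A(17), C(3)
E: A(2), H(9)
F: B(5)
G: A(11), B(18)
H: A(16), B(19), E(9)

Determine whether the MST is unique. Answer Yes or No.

Sort edges by weight, then run Kruskal:
A–E (2): add — endpoints in different components.
C–D (3): add — endpoints in different components.
B–F (5): add — endpoints in different components.
E–H (9): add — endpoints in different components.
A–G (11): add — endpoints in different components.
A–H (16): skip — A and H already connected.
A–D (17): add — endpoints in different components.
B–G (18): add — endpoints in different components.
Every non-tree edge has weight strictly greater than the heaviest edge on the tree path between its endpoints, so the MST is unique.

Yes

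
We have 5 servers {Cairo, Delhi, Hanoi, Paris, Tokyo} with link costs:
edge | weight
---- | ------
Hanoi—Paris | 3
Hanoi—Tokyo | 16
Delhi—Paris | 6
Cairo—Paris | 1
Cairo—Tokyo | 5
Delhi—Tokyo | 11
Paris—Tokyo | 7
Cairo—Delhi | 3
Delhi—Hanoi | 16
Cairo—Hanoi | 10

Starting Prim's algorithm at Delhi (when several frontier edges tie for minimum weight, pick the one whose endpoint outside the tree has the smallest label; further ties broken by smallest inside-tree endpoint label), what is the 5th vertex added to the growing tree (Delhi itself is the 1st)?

Grow the tree from Delhi using Prim:
Step 1: cheapest edge leaving the tree is Cairo—Delhi (3); add Cairo.
Step 2: cheapest edge leaving the tree is Cairo—Paris (1); add Paris.
Step 3: cheapest edge leaving the tree is Hanoi—Paris (3); add Hanoi.
Step 4: cheapest edge leaving the tree is Cairo—Tokyo (5); add Tokyo.
Vertex order: Delhi, Cairo, Paris, Hanoi, Tokyo. The 5th vertex is Tokyo.

Tokyo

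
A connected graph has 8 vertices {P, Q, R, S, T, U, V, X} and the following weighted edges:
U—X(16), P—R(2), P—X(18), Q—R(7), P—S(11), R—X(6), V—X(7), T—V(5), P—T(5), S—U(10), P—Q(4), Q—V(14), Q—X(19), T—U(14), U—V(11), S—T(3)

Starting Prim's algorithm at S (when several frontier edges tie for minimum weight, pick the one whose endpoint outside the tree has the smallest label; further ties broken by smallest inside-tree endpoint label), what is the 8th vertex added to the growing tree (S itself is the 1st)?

Prim's algorithm from S:
Step 1: cheapest edge leaving the tree is S—T (3); add T.
Step 2: cheapest edge leaving the tree is P—T (5); add P.
Step 3: cheapest edge leaving the tree is P—R (2); add R.
Step 4: cheapest edge leaving the tree is P—Q (4); add Q.
Step 5: cheapest edge leaving the tree is T—V (5); add V.
Step 6: cheapest edge leaving the tree is R—X (6); add X.
Step 7: cheapest edge leaving the tree is S—U (10); add U.
Vertex order: S, T, P, R, Q, V, X, U. The 8th vertex is U.

U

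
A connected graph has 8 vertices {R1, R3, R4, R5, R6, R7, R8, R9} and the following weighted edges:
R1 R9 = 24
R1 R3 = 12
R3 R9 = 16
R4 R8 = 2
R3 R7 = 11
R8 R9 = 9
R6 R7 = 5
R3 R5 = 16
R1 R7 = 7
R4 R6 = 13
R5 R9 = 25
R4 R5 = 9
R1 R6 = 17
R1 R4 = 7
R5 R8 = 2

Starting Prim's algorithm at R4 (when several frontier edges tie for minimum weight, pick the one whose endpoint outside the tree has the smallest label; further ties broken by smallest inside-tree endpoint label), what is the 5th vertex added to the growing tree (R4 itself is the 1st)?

Prim's algorithm from R4:
Step 1: cheapest edge leaving the tree is R4 R8 (2); add R8.
Step 2: cheapest edge leaving the tree is R5 R8 (2); add R5.
Step 3: cheapest edge leaving the tree is R1 R4 (7); add R1.
Step 4: cheapest edge leaving the tree is R1 R7 (7); add R7.
Step 5: cheapest edge leaving the tree is R6 R7 (5); add R6.
Step 6: cheapest edge leaving the tree is R8 R9 (9); add R9.
Step 7: cheapest edge leaving the tree is R3 R7 (11); add R3.
Vertex order: R4, R8, R5, R1, R7, R6, R9, R3. The 5th vertex is R7.

R7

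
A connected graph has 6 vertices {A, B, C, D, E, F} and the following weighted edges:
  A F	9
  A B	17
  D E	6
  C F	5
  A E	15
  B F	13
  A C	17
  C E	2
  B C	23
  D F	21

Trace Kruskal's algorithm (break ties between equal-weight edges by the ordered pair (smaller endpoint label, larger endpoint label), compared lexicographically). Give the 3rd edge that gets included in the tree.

D-E

Sort edges by weight, then run Kruskal:
C E (2): add. Components now {A} {B} {C,E} {D} {F}
C F (5): add. Components now {A} {B} {C,E,F} {D}
D E (6): add. Components now {A} {B} {C,D,E,F}
A F (9): add. Components now {A,C,D,E,F} {B}
B F (13): add. Components now {A,B,C,D,E,F}
The 3rd edge added is D E.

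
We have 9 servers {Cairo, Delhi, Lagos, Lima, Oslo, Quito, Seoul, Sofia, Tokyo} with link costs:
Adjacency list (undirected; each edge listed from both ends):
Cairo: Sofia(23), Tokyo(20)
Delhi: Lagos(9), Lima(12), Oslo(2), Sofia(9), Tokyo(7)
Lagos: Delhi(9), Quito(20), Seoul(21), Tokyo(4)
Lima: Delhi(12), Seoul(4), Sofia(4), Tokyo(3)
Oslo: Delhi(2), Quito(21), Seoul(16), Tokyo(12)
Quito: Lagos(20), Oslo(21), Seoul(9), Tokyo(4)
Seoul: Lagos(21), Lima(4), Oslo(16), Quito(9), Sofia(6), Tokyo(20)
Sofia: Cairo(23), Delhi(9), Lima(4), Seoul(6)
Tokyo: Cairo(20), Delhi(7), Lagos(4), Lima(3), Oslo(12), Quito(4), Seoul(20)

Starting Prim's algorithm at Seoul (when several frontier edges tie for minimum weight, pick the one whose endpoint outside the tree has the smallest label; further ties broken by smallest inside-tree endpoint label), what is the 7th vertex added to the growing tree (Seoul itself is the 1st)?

Delhi

Grow the tree from Seoul using Prim:
Step 1: cheapest edge leaving the tree is Lima-Seoul (4); add Lima.
Step 2: cheapest edge leaving the tree is Lima-Tokyo (3); add Tokyo.
Step 3: cheapest edge leaving the tree is Lagos-Tokyo (4); add Lagos.
Step 4: cheapest edge leaving the tree is Quito-Tokyo (4); add Quito.
Step 5: cheapest edge leaving the tree is Lima-Sofia (4); add Sofia.
Step 6: cheapest edge leaving the tree is Delhi-Tokyo (7); add Delhi.
Step 7: cheapest edge leaving the tree is Delhi-Oslo (2); add Oslo.
Step 8: cheapest edge leaving the tree is Cairo-Tokyo (20); add Cairo.
Vertex order: Seoul, Lima, Tokyo, Lagos, Quito, Sofia, Delhi, Oslo, Cairo. The 7th vertex is Delhi.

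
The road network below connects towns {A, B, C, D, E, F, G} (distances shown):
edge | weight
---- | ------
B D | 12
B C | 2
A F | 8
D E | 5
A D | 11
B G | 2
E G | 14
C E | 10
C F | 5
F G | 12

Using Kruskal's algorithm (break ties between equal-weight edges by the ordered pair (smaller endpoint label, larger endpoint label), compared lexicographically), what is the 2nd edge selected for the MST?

Sort edges by weight, then run Kruskal:
B C (2): add — endpoints in different components.
B G (2): add — endpoints in different components.
C F (5): add — endpoints in different components.
D E (5): add — endpoints in different components.
A F (8): add — endpoints in different components.
C E (10): add — endpoints in different components.
The 2nd edge added is B G.

B-G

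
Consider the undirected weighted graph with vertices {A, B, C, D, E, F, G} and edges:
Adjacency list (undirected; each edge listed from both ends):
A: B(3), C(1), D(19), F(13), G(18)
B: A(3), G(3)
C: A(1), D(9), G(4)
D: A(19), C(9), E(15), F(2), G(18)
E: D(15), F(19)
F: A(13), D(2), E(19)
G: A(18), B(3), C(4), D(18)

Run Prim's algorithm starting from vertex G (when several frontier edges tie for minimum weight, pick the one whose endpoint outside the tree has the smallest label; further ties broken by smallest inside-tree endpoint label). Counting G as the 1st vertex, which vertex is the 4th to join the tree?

C

Prim's algorithm from G:
Step 1: frontier [B—G 3, C—G 4, A—G 18, D—G 18] → take B—G (3); add B.
Step 2: frontier [A—B 3, C—G 4, A—G 18, D—G 18] → take A—B (3); add A.
Step 3: frontier [A—C 1, A—F 13, A—D 19, C—G 4, D—G 18] → take A—C (1); add C.
Step 4: frontier [A—F 13, A—D 19, C—D 9, D—G 18] → take C—D (9); add D.
Step 5: frontier [A—F 13, D—F 2, D—E 15] → take D—F (2); add F.
Step 6: frontier [D—E 15, E—F 19] → take D—E (15); add E.
Vertex order: G, B, A, C, D, F, E. The 4th vertex is C.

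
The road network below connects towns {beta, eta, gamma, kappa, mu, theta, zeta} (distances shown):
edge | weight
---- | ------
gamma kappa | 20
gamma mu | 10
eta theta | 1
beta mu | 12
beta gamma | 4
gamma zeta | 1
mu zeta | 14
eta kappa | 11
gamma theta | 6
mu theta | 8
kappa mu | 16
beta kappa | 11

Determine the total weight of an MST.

31

Prim's algorithm from zeta:
Step 1: cheapest edge leaving the tree is gamma zeta (1); add gamma.
Step 2: cheapest edge leaving the tree is beta gamma (4); add beta.
Step 3: cheapest edge leaving the tree is gamma theta (6); add theta.
Step 4: cheapest edge leaving the tree is eta theta (1); add eta.
Step 5: cheapest edge leaving the tree is mu theta (8); add mu.
Step 6: cheapest edge leaving the tree is beta kappa (11); add kappa.
MST edges: gamma zeta, beta gamma, gamma theta, eta theta, mu theta, beta kappa; total weight 1+4+6+1+8+11 = 31.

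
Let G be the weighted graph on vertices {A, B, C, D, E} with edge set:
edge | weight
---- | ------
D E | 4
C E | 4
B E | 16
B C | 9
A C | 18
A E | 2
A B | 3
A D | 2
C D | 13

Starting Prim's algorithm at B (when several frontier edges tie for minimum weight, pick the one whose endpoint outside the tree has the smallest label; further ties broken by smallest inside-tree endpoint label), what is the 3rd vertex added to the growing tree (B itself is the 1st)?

Grow the tree from B using Prim:
Step 1: frontier [A B 3, B C 9, B E 16] → take A B (3); add A.
Step 2: frontier [A D 2, A E 2, A C 18, B C 9, B E 16] → take A D (2); add D.
Step 3: frontier [A E 2, A C 18, B C 9, B E 16, D E 4, C D 13] → take A E (2); add E.
Step 4: frontier [A C 18, B C 9, C D 13, C E 4] → take C E (4); add C.
Vertex order: B, A, D, E, C. The 3rd vertex is D.

D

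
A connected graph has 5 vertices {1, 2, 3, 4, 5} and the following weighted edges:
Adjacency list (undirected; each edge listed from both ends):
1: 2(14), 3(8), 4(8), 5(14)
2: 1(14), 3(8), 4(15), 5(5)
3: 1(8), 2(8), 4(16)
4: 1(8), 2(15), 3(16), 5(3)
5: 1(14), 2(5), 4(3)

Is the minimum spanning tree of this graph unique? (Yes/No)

No

Kruskal: consider edges lightest-first.
4–5 (3): add. Components now {1} {2} {3} {4,5}
2–5 (5): add. Components now {1} {2,4,5} {3}
1–3 (8): add. Components now {1,3} {2,4,5}
1–4 (8): add. Components now {1,2,3,4,5}
Non-tree edge 2–3 has weight 8, equal to the heaviest edge on its tree cycle — swapping gives another MST of the same weight. Not unique.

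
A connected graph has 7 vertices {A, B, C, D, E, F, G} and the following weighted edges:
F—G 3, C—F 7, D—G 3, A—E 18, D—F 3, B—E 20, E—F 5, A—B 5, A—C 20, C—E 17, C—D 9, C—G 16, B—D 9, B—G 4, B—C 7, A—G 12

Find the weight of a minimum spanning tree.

Prim's algorithm from F:
Step 1: cheapest edge leaving the tree is D—F (3); add D.
Step 2: cheapest edge leaving the tree is D—G (3); add G.
Step 3: cheapest edge leaving the tree is B—G (4); add B.
Step 4: cheapest edge leaving the tree is A—B (5); add A.
Step 5: cheapest edge leaving the tree is E—F (5); add E.
Step 6: cheapest edge leaving the tree is B—C (7); add C.
MST edges: D—F, D—G, B—G, A—B, E—F, B—C; total weight 3+3+4+5+5+7 = 27.

27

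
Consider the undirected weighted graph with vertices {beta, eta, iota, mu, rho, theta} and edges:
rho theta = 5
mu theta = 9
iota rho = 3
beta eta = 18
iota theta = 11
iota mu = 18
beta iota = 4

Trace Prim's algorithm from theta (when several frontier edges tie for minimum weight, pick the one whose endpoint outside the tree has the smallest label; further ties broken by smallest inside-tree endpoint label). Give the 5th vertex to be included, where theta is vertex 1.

Prim's algorithm from theta:
Step 1: cheapest edge leaving the tree is rho theta (5); add rho.
Step 2: cheapest edge leaving the tree is iota rho (3); add iota.
Step 3: cheapest edge leaving the tree is beta iota (4); add beta.
Step 4: cheapest edge leaving the tree is mu theta (9); add mu.
Step 5: cheapest edge leaving the tree is beta eta (18); add eta.
Vertex order: theta, rho, iota, beta, mu, eta. The 5th vertex is mu.

mu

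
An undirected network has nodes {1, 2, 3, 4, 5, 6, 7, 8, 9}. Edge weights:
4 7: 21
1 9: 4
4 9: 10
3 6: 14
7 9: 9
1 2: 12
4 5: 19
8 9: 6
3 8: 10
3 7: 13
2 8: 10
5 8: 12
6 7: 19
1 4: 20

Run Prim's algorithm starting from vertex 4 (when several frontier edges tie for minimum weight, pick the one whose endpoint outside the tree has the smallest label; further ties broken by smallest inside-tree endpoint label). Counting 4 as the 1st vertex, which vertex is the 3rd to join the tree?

Prim's algorithm from 4:
Step 1: frontier [4 9 10, 4 5 19, 1 4 20, 4 7 21] → take 4 9 (10); add 9.
Step 2: frontier [4 5 19, 1 4 20, 4 7 21, 1 9 4, 8 9 6, 7 9 9] → take 1 9 (4); add 1.
Step 3: frontier [1 2 12, 4 5 19, 4 7 21, 8 9 6, 7 9 9] → take 8 9 (6); add 8.
Step 4: frontier [1 2 12, 4 5 19, 4 7 21, 2 8 10, 3 8 10, 5 8 12, 7 9 9] → take 7 9 (9); add 7.
Step 5: frontier [1 2 12, 4 5 19, 3 7 13, 6 7 19, 2 8 10, 3 8 10, 5 8 12] → take 2 8 (10); add 2.
Step 6: frontier [4 5 19, 3 7 13, 6 7 19, 3 8 10, 5 8 12] → take 3 8 (10); add 3.
Step 7: frontier [3 6 14, 4 5 19, 6 7 19, 5 8 12] → take 5 8 (12); add 5.
Step 8: frontier [3 6 14, 6 7 19] → take 3 6 (14); add 6.
Vertex order: 4, 9, 1, 8, 7, 2, 3, 5, 6. The 3rd vertex is 1.

1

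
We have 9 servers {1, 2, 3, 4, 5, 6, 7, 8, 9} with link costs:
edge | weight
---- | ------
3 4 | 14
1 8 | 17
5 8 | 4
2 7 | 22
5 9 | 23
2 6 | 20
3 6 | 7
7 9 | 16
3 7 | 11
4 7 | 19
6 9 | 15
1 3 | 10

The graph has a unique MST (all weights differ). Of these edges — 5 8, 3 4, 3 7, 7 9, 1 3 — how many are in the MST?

4

Sort edges by weight, then run Kruskal:
5 8 (4): add — endpoints in different components.
3 6 (7): add — endpoints in different components.
1 3 (10): add — endpoints in different components.
3 7 (11): add — endpoints in different components.
3 4 (14): add — endpoints in different components.
6 9 (15): add — endpoints in different components.
7 9 (16): skip — 7 and 9 already connected.
1 8 (17): add — endpoints in different components.
4 7 (19): skip — 4 and 7 already connected.
2 6 (20): add — endpoints in different components.
MST edge set: {5 8, 3 6, 1 3, 3 7, 3 4, 6 9, 1 8, 2 6}.
Of the listed edges, {5 8, 3 4, 3 7, 1 3} are in the MST → 4.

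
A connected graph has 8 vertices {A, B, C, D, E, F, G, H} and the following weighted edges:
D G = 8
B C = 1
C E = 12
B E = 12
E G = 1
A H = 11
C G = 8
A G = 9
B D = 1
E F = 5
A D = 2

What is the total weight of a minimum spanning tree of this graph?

Sort edges by weight, then run Kruskal:
B C (1): add — endpoints in different components.
B D (1): add — endpoints in different components.
E G (1): add — endpoints in different components.
A D (2): add — endpoints in different components.
E F (5): add — endpoints in different components.
C G (8): add — endpoints in different components.
D G (8): skip — D and G already connected.
A G (9): skip — A and G already connected.
A H (11): add — endpoints in different components.
MST edges: B C, B D, E G, A D, E F, C G, A H; total weight 1+1+1+2+5+8+11 = 29.

29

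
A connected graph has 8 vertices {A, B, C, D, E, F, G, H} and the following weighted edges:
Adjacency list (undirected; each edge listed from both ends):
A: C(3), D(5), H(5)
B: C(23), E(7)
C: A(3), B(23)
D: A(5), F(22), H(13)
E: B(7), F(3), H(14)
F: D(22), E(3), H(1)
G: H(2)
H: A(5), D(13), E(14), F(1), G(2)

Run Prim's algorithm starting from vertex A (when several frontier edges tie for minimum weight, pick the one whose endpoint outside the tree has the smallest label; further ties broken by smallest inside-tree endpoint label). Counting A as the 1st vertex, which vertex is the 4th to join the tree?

H

Grow the tree from A using Prim:
Step 1: frontier [A C 3, A D 5, A H 5] → take A C (3); add C.
Step 2: frontier [A D 5, A H 5, B C 23] → take A D (5); add D.
Step 3: frontier [A H 5, B C 23, D H 13, D F 22] → take A H (5); add H.
Step 4: frontier [B C 23, D F 22, F H 1, G H 2, E H 14] → take F H (1); add F.
Step 5: frontier [B C 23, E F 3, G H 2, E H 14] → take G H (2); add G.
Step 6: frontier [B C 23, E F 3, E H 14] → take E F (3); add E.
Step 7: frontier [B C 23, B E 7] → take B E (7); add B.
Vertex order: A, C, D, H, F, G, E, B. The 4th vertex is H.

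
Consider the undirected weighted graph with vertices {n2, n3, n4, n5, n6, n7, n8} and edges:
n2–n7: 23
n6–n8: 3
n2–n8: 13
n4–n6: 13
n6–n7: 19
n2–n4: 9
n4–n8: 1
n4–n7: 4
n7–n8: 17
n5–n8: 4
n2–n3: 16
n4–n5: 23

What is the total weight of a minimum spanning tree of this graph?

37

Kruskal: consider edges lightest-first.
n4–n8 (1): add. Components now {n3} {n5} {n2} {n6} {n4,n8} {n7}
n6–n8 (3): add. Components now {n3} {n5} {n2} {n4,n6,n8} {n7}
n4–n7 (4): add. Components now {n3} {n5} {n2} {n4,n6,n7,n8}
n5–n8 (4): add. Components now {n3} {n4,n5,n6,n7,n8} {n2}
n2–n4 (9): add. Components now {n3} {n2,n4,n5,n6,n7,n8}
n2–n8 (13): skip — n2 and n8 already connected.
n4–n6 (13): skip — n6 and n4 already connected.
n2–n3 (16): add. Components now {n2,n3,n4,n5,n6,n7,n8}
MST edges: n4–n8, n6–n8, n4–n7, n5–n8, n2–n4, n2–n3; total weight 1+3+4+4+9+16 = 37.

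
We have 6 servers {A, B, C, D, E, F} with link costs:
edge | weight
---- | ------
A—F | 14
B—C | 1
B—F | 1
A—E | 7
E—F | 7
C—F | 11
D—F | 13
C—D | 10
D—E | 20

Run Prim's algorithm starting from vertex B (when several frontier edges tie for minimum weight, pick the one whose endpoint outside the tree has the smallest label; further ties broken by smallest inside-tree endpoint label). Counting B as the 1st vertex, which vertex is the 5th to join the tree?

Grow the tree from B using Prim:
Step 1: cheapest edge leaving the tree is B—C (1); add C.
Step 2: cheapest edge leaving the tree is B—F (1); add F.
Step 3: cheapest edge leaving the tree is E—F (7); add E.
Step 4: cheapest edge leaving the tree is A—E (7); add A.
Step 5: cheapest edge leaving the tree is C—D (10); add D.
Vertex order: B, C, F, E, A, D. The 5th vertex is A.

A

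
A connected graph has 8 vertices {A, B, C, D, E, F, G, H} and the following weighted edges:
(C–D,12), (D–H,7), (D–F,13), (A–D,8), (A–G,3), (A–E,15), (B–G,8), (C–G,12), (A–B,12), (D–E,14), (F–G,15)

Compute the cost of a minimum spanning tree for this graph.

Prim's algorithm from E:
Step 1: cheapest edge leaving the tree is D–E (14); add D.
Step 2: cheapest edge leaving the tree is D–H (7); add H.
Step 3: cheapest edge leaving the tree is A–D (8); add A.
Step 4: cheapest edge leaving the tree is A–G (3); add G.
Step 5: cheapest edge leaving the tree is B–G (8); add B.
Step 6: cheapest edge leaving the tree is C–D (12); add C.
Step 7: cheapest edge leaving the tree is D–F (13); add F.
MST edges: D–E, D–H, A–D, A–G, B–G, C–D, D–F; total weight 14+7+8+3+8+12+13 = 65.

65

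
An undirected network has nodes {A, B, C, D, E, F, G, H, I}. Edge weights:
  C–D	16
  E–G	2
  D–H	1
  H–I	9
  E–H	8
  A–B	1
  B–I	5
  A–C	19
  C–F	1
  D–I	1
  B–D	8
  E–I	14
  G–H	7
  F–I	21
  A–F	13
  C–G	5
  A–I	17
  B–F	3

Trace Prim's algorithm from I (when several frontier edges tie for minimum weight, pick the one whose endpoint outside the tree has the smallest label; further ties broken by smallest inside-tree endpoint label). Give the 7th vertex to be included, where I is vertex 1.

C

Grow the tree from I using Prim:
Step 1: cheapest edge leaving the tree is D–I (1); add D.
Step 2: cheapest edge leaving the tree is D–H (1); add H.
Step 3: cheapest edge leaving the tree is B–I (5); add B.
Step 4: cheapest edge leaving the tree is A–B (1); add A.
Step 5: cheapest edge leaving the tree is B–F (3); add F.
Step 6: cheapest edge leaving the tree is C–F (1); add C.
Step 7: cheapest edge leaving the tree is C–G (5); add G.
Step 8: cheapest edge leaving the tree is E–G (2); add E.
Vertex order: I, D, H, B, A, F, C, G, E. The 7th vertex is C.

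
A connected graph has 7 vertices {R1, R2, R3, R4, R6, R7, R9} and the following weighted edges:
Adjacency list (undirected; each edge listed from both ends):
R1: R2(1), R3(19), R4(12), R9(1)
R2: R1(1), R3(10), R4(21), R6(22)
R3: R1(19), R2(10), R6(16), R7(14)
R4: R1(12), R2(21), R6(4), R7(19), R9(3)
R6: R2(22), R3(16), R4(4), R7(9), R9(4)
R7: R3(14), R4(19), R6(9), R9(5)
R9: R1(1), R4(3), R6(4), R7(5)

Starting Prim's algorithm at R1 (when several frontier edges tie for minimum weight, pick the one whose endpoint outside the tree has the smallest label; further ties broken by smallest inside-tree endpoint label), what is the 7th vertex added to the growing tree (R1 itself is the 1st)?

Grow the tree from R1 using Prim:
Step 1: cheapest edge leaving the tree is R1-R2 (1); add R2.
Step 2: cheapest edge leaving the tree is R1-R9 (1); add R9.
Step 3: cheapest edge leaving the tree is R4-R9 (3); add R4.
Step 4: cheapest edge leaving the tree is R4-R6 (4); add R6.
Step 5: cheapest edge leaving the tree is R7-R9 (5); add R7.
Step 6: cheapest edge leaving the tree is R2-R3 (10); add R3.
Vertex order: R1, R2, R9, R4, R6, R7, R3. The 7th vertex is R3.

R3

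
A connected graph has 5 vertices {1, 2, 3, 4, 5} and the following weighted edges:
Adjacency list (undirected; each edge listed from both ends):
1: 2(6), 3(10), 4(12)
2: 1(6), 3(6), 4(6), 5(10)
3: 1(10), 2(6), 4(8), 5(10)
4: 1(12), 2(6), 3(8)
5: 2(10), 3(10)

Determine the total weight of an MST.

Prim, starting at 3.
Step 1: frontier [2–3 6, 3–4 8, 1–3 10, 3–5 10] → take 2–3 (6); add 2.
Step 2: frontier [1–2 6, 2–4 6, 2–5 10, 3–4 8, 1–3 10, 3–5 10] → take 1–2 (6); add 1.
Step 3: frontier [1–4 12, 2–4 6, 2–5 10, 3–4 8, 3–5 10] → take 2–4 (6); add 4.
Step 4: frontier [2–5 10, 3–5 10] → take 2–5 (10); add 5.
MST edges: 2–3, 1–2, 2–4, 2–5; total weight 6+6+6+10 = 28.

28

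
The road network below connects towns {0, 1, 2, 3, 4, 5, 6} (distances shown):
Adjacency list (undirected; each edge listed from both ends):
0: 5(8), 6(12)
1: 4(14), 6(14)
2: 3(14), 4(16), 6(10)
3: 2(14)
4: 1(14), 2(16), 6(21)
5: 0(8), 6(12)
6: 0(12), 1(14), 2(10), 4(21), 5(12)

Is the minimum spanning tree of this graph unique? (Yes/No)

Sort edges by weight, then run Kruskal:
0 5 (8): add. Components now {0,5} {1} {2} {3} {4} {6}
2 6 (10): add. Components now {0,5} {1} {2,6} {3} {4}
0 6 (12): add. Components now {0,2,5,6} {1} {3} {4}
5 6 (12): skip — 5 and 6 already connected.
1 4 (14): add. Components now {0,2,5,6} {1,4} {3}
1 6 (14): add. Components now {0,1,2,4,5,6} {3}
2 3 (14): add. Components now {0,1,2,3,4,5,6}
Non-tree edge 5 6 has weight 12, equal to the heaviest edge on its tree cycle — swapping gives another MST of the same weight. Not unique.

No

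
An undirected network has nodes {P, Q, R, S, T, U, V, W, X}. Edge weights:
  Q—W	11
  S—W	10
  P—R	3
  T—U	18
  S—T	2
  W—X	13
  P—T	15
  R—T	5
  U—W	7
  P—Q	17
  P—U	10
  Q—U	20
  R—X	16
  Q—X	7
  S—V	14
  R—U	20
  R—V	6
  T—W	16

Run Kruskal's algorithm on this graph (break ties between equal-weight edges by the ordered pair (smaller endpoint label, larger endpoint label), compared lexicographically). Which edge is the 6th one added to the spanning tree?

U-W

Kruskal: consider edges lightest-first.
S—T (2): add — endpoints in different components.
P—R (3): add — endpoints in different components.
R—T (5): add — endpoints in different components.
R—V (6): add — endpoints in different components.
Q—X (7): add — endpoints in different components.
U—W (7): add — endpoints in different components.
P—U (10): add — endpoints in different components.
S—W (10): skip — W and S already connected.
Q—W (11): add — endpoints in different components.
The 6th edge added is U—W.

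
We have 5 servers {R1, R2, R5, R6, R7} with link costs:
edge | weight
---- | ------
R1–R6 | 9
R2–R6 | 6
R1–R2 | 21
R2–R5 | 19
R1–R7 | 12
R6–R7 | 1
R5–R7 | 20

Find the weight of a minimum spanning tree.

Prim, starting at R7.
Step 1: cheapest edge leaving the tree is R6–R7 (1); add R6.
Step 2: cheapest edge leaving the tree is R2–R6 (6); add R2.
Step 3: cheapest edge leaving the tree is R1–R6 (9); add R1.
Step 4: cheapest edge leaving the tree is R2–R5 (19); add R5.
MST edges: R6–R7, R2–R6, R1–R6, R2–R5; total weight 1+6+9+19 = 35.

35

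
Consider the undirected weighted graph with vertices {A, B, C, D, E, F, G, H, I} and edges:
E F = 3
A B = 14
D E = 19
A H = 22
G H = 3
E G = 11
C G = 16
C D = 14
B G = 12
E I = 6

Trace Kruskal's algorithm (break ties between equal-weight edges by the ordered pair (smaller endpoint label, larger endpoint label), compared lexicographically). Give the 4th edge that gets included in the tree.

Kruskal: consider edges lightest-first.
E F (3): add — endpoints in different components.
G H (3): add — endpoints in different components.
E I (6): add — endpoints in different components.
E G (11): add — endpoints in different components.
B G (12): add — endpoints in different components.
A B (14): add — endpoints in different components.
C D (14): add — endpoints in different components.
C G (16): add — endpoints in different components.
The 4th edge added is E G.

E-G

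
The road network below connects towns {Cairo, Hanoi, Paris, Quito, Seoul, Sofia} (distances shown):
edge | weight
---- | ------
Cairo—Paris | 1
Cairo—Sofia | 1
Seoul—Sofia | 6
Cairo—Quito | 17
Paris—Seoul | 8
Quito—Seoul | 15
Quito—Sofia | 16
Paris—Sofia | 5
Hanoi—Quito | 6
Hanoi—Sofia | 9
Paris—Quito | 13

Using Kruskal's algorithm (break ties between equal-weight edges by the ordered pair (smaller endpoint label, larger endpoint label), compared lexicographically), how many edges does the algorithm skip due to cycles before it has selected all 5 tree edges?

Kruskal's algorithm — process edges by increasing weight (ties by edge label):
Cairo—Paris (1): add. Components now {Seoul} {Quito} {Hanoi} {Cairo,Paris} {Sofia}
Cairo—Sofia (1): add. Components now {Seoul} {Quito} {Hanoi} {Cairo,Paris,Sofia}
Paris—Sofia (5): skip — Paris and Sofia already connected.
Hanoi—Quito (6): add. Components now {Seoul} {Hanoi,Quito} {Cairo,Paris,Sofia}
Seoul—Sofia (6): add. Components now {Cairo,Paris,Seoul,Sofia} {Hanoi,Quito}
Paris—Seoul (8): skip — Seoul and Paris already connected.
Hanoi—Sofia (9): add. Components now {Cairo,Hanoi,Paris,Quito,Seoul,Sofia}
Edges rejected before the tree was complete: 2.

2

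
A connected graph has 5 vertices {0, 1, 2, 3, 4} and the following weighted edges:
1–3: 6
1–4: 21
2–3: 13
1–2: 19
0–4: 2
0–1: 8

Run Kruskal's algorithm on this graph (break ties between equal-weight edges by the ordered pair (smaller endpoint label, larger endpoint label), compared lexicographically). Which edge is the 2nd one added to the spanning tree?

1-3

Kruskal's algorithm — process edges by increasing weight (ties by edge label):
0–4 (2): add — endpoints in different components.
1–3 (6): add — endpoints in different components.
0–1 (8): add — endpoints in different components.
2–3 (13): add — endpoints in different components.
The 2nd edge added is 1–3.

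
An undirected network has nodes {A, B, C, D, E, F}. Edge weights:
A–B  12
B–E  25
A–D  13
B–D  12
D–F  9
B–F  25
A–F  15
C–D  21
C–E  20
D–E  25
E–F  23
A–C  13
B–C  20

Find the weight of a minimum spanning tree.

Kruskal's algorithm — process edges by increasing weight (ties by edge label):
D–F (9): add — endpoints in different components.
A–B (12): add — endpoints in different components.
B–D (12): add — endpoints in different components.
A–C (13): add — endpoints in different components.
A–D (13): skip — A and D already connected.
A–F (15): skip — A and F already connected.
B–C (20): skip — B and C already connected.
C–E (20): add — endpoints in different components.
MST edges: D–F, A–B, B–D, A–C, C–E; total weight 9+12+12+13+20 = 66.

66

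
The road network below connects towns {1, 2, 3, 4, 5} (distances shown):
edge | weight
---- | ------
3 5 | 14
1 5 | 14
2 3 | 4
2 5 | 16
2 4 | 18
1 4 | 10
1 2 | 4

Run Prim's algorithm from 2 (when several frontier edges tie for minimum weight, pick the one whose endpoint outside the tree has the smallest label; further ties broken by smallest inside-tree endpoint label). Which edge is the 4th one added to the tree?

1-5

Grow the tree from 2 using Prim:
Step 1: frontier [1 2 4, 2 3 4, 2 5 16, 2 4 18] → take 1 2 (4); add 1.
Step 2: frontier [1 4 10, 1 5 14, 2 3 4, 2 5 16, 2 4 18] → take 2 3 (4); add 3.
Step 3: frontier [1 4 10, 1 5 14, 2 5 16, 2 4 18, 3 5 14] → take 1 4 (10); add 4.
Step 4: frontier [1 5 14, 2 5 16, 3 5 14] → take 1 5 (14); add 5.
The 4th edge added is 1 5.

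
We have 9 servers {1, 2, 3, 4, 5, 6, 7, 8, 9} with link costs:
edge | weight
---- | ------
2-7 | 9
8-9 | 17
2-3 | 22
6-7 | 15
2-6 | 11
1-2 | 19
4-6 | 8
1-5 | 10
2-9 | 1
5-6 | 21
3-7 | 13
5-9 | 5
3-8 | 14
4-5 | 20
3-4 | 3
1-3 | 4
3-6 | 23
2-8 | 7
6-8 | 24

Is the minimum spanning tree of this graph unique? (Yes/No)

Yes

Kruskal's algorithm — process edges by increasing weight (ties by edge label):
2-9 (1): add — endpoints in different components.
3-4 (3): add — endpoints in different components.
1-3 (4): add — endpoints in different components.
5-9 (5): add — endpoints in different components.
2-8 (7): add — endpoints in different components.
4-6 (8): add — endpoints in different components.
2-7 (9): add — endpoints in different components.
1-5 (10): add — endpoints in different components.
Every non-tree edge has weight strictly greater than the heaviest edge on the tree path between its endpoints, so the MST is unique.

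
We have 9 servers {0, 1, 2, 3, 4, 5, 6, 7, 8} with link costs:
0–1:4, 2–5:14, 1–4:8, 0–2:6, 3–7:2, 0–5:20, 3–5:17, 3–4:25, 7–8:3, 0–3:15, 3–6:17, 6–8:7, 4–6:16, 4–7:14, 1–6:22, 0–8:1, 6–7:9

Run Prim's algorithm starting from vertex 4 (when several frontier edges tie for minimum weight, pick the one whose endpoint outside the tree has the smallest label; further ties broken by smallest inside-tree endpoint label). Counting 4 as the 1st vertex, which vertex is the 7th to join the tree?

Prim's algorithm from 4:
Step 1: cheapest edge leaving the tree is 1–4 (8); add 1.
Step 2: cheapest edge leaving the tree is 0–1 (4); add 0.
Step 3: cheapest edge leaving the tree is 0–8 (1); add 8.
Step 4: cheapest edge leaving the tree is 7–8 (3); add 7.
Step 5: cheapest edge leaving the tree is 3–7 (2); add 3.
Step 6: cheapest edge leaving the tree is 0–2 (6); add 2.
Step 7: cheapest edge leaving the tree is 6–8 (7); add 6.
Step 8: cheapest edge leaving the tree is 2–5 (14); add 5.
Vertex order: 4, 1, 0, 8, 7, 3, 2, 6, 5. The 7th vertex is 2.

2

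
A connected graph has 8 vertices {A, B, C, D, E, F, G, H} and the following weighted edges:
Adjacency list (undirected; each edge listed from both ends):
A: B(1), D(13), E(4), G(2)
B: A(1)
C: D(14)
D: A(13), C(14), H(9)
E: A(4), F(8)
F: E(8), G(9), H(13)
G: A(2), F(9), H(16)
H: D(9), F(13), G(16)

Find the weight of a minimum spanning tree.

Sort edges by weight, then run Kruskal:
A—B (1): add — endpoints in different components.
A—G (2): add — endpoints in different components.
A—E (4): add — endpoints in different components.
E—F (8): add — endpoints in different components.
D—H (9): add — endpoints in different components.
F—G (9): skip — F and G already connected.
A—D (13): add — endpoints in different components.
F—H (13): skip — F and H already connected.
C—D (14): add — endpoints in different components.
MST edges: A—B, A—G, A—E, E—F, D—H, A—D, C—D; total weight 1+2+4+8+9+13+14 = 51.

51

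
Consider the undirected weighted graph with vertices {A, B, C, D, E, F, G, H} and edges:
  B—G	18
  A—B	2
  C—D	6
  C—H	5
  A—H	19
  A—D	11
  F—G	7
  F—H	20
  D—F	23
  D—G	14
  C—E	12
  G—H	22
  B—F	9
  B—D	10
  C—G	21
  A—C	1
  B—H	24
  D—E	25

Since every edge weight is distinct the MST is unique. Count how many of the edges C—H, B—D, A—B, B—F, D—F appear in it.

Kruskal's algorithm — process edges by increasing weight (ties by edge label):
A—C (1): add — endpoints in different components.
A—B (2): add — endpoints in different components.
C—H (5): add — endpoints in different components.
C—D (6): add — endpoints in different components.
F—G (7): add — endpoints in different components.
B—F (9): add — endpoints in different components.
B—D (10): skip — B and D already connected.
A—D (11): skip — A and D already connected.
C—E (12): add — endpoints in different components.
MST edge set: {A—C, A—B, C—H, C—D, F—G, B—F, C—E}.
Of the listed edges, {C—H, A—B, B—F} are in the MST → 3.

3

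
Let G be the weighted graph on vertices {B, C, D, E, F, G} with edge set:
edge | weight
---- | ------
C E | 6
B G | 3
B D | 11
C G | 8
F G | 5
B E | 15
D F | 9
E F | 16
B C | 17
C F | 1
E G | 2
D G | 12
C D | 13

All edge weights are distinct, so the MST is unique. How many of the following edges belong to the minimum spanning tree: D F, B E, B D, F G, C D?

Sort edges by weight, then run Kruskal:
C F (1): add — endpoints in different components.
E G (2): add — endpoints in different components.
B G (3): add — endpoints in different components.
F G (5): add — endpoints in different components.
C E (6): skip — C and E already connected.
C G (8): skip — C and G already connected.
D F (9): add — endpoints in different components.
MST edge set: {C F, E G, B G, F G, D F}.
Of the listed edges, {D F, F G} are in the MST → 2.

2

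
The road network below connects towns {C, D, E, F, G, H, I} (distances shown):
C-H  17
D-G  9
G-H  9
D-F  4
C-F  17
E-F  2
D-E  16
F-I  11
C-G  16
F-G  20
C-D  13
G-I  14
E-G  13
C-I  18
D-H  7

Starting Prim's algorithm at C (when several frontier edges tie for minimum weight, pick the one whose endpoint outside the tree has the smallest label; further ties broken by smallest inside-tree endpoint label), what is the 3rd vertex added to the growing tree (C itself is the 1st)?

Prim, starting at C.
Step 1: cheapest edge leaving the tree is C-D (13); add D.
Step 2: cheapest edge leaving the tree is D-F (4); add F.
Step 3: cheapest edge leaving the tree is E-F (2); add E.
Step 4: cheapest edge leaving the tree is D-H (7); add H.
Step 5: cheapest edge leaving the tree is D-G (9); add G.
Step 6: cheapest edge leaving the tree is F-I (11); add I.
Vertex order: C, D, F, E, H, G, I. The 3rd vertex is F.

F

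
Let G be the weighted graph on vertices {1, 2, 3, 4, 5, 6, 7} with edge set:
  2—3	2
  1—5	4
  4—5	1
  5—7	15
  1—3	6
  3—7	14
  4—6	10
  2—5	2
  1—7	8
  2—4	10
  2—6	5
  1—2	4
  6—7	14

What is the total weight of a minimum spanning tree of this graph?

22

Sort edges by weight, then run Kruskal:
4—5 (1): add — endpoints in different components.
2—3 (2): add — endpoints in different components.
2—5 (2): add — endpoints in different components.
1—2 (4): add — endpoints in different components.
1—5 (4): skip — 1 and 5 already connected.
2—6 (5): add — endpoints in different components.
1—3 (6): skip — 1 and 3 already connected.
1—7 (8): add — endpoints in different components.
MST edges: 4—5, 2—3, 2—5, 1—2, 2—6, 1—7; total weight 1+2+2+4+5+8 = 22.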